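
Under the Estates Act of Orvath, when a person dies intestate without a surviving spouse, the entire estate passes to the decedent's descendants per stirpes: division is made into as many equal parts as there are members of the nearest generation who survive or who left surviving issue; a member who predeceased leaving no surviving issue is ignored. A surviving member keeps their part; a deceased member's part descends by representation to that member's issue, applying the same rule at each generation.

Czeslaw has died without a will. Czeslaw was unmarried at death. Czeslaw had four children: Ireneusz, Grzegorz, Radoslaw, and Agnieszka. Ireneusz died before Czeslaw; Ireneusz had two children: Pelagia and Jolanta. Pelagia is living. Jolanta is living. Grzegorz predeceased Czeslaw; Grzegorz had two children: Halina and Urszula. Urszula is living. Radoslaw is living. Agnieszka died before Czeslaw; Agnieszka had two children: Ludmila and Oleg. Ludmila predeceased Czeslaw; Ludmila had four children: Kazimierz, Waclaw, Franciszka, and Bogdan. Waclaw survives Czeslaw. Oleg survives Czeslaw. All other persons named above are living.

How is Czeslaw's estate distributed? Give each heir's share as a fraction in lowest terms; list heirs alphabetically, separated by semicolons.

Bogdan 1/32; Franciszka 1/32; Halina 1/8; Jolanta 1/8; Kazimierz 1/32; Oleg 1/8; Pelagia 1/8; Radoslaw 1/4; Urszula 1/8; Waclaw 1/32

There is no surviving spouse, so the entire estate passes to Czeslaw's descendants per stirpes.
The estate is divided into 4 equal shares of 1/4 among Ireneusz, Grzegorz, Radoslaw, Agnieszka.
Ireneusz predeceased; the 1/4 allotted to Ireneusz's branch passes to Ireneusz's issue by representation.
The 1/4 is divided into 2 equal shares of 1/8 among Pelagia, Jolanta.
Pelagia is living and takes 1/8.
Jolanta is living and takes 1/8.
Grzegorz predeceased; the 1/4 allotted to Grzegorz's branch passes to Grzegorz's issue by representation.
The 1/4 is divided into 2 equal shares of 1/8 among Halina, Urszula.
Halina is living and takes 1/8.
Urszula is living and takes 1/8.
Radoslaw is living and takes 1/4.
Agnieszka predeceased; the 1/4 allotted to Agnieszka's branch passes to Agnieszka's issue by representation.
The 1/4 is divided into 2 equal shares of 1/8 among Ludmila, Oleg.
Ludmila predeceased; the 1/8 allotted to Ludmila's branch passes to Ludmila's issue by representation.
The 1/8 is divided into 4 equal shares of 1/32 among Kazimierz, Waclaw, Franciszka, Bogdan.
Kazimierz is living and takes 1/32.
Waclaw is living and takes 1/32.
Franciszka is living and takes 1/32.
Bogdan is living and takes 1/32.
Oleg is living and takes 1/8.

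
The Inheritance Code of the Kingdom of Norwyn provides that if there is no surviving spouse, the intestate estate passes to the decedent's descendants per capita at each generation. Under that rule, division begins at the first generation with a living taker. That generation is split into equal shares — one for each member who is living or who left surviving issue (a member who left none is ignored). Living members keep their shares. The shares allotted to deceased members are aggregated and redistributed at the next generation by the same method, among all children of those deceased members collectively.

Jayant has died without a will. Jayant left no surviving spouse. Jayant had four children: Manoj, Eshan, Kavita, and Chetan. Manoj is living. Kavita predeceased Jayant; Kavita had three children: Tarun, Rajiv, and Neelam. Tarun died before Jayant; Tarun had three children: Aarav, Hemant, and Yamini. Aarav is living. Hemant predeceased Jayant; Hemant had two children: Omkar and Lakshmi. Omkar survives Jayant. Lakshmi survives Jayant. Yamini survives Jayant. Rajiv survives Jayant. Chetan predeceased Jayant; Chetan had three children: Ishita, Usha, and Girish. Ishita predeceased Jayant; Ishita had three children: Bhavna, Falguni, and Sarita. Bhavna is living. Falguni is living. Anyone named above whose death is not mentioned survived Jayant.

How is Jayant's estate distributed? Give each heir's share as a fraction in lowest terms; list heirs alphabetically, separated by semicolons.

There is no surviving spouse, so the entire estate passes to Jayant's descendants per capita at each generation.
At generation 1 (Manoj, Eshan, Kavita, Chetan) there are 4 shares of (1)/4 = 1/4 each.
Living: Manoj and Eshan — each takes 1/4.
Deceased: Kavita and Chetan. Their combined 1/2 is pooled and carried to generation 2.
At generation 2 (Tarun, Rajiv, Neelam, Ishita, Usha, Girish) there are 6 shares of (1/2)/6 = 1/12 each.
Living: Rajiv, Neelam, Usha, and Girish — each takes 1/12.
Deceased: Tarun and Ishita. Their combined 1/6 is pooled and carried to generation 3.
At generation 3 (Aarav, Hemant, Yamini, Bhavna, Falguni, Sarita) there are 6 shares of (1/6)/6 = 1/36 each.
Living: Aarav, Yamini, Bhavna, Falguni, and Sarita — each takes 1/36.
Deceased: Hemant. That 1/36 share is carried to generation 4.
At generation 4 (Omkar, Lakshmi) there are 2 shares of (1/36)/2 = 1/72 each.
Living: Omkar and Lakshmi — each takes 1/72.

Aarav 1/36; Bhavna 1/36; Eshan 1/4; Falguni 1/36; Girish 1/12; Lakshmi 1/72; Manoj 1/4; Neelam 1/12; Omkar 1/72; Rajiv 1/12; Sarita 1/36; Usha 1/12; Yamini 1/36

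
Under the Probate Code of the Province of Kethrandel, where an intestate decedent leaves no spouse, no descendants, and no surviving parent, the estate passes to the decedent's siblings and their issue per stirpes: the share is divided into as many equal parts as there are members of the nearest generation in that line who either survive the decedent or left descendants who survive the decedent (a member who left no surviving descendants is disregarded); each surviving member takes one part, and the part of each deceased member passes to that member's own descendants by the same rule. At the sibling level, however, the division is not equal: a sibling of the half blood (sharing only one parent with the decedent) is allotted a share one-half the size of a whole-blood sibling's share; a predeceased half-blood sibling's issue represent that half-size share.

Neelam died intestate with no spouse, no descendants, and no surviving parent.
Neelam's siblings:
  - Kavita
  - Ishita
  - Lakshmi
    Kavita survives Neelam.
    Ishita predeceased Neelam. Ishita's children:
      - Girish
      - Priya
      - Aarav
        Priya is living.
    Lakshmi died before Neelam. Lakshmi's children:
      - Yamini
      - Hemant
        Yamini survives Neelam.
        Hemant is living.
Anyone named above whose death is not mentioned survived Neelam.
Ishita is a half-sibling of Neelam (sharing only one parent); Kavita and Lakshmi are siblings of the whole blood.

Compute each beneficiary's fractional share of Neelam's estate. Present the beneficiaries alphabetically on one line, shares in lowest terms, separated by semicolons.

Aarav 1/15; Girish 1/15; Hemant 1/5; Kavita 2/5; Priya 1/15; Yamini 1/5

No spouse, descendants, or parent survives, so the estate passes to Neelam's siblings per stirpes.
Half-blood siblings count for one-half the weight of whole-blood siblings at the initial division.
Dividing 1 in proportion to weights (total weight 5/2): Kavita (weight 1) → 2/5; Ishita (weight 1/2) → 1/5; Lakshmi (weight 1) → 2/5.
Kavita is living and takes 2/5.
Ishita predeceased; the 1/5 allotted to Ishita's branch passes to Ishita's issue by representation.
The 1/5 is divided into 3 equal shares of 1/15 among Girish, Priya, Aarav.
Girish is living and takes 1/15.
Priya is living and takes 1/15.
Aarav is living and takes 1/15.
Lakshmi predeceased; the 2/5 allotted to Lakshmi's branch passes to Lakshmi's issue by representation.
The 2/5 is divided into 2 equal shares of 1/5 among Yamini, Hemant.
Yamini is living and takes 1/5.
Hemant is living and takes 1/5.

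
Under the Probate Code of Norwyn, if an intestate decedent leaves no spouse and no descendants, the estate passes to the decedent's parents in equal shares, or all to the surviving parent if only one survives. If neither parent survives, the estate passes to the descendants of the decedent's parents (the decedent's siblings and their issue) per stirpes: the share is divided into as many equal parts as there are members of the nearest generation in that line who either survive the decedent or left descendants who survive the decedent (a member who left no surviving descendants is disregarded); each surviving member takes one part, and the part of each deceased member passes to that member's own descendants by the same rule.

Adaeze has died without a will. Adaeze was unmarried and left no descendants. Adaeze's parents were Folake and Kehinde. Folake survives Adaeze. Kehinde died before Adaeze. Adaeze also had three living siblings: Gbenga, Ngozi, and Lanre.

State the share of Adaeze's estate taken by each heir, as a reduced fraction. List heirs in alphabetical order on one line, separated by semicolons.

Only one parent, Folake, survives, so Folake takes the entire estate. The siblings take nothing because a surviving parent has priority.

Folake 1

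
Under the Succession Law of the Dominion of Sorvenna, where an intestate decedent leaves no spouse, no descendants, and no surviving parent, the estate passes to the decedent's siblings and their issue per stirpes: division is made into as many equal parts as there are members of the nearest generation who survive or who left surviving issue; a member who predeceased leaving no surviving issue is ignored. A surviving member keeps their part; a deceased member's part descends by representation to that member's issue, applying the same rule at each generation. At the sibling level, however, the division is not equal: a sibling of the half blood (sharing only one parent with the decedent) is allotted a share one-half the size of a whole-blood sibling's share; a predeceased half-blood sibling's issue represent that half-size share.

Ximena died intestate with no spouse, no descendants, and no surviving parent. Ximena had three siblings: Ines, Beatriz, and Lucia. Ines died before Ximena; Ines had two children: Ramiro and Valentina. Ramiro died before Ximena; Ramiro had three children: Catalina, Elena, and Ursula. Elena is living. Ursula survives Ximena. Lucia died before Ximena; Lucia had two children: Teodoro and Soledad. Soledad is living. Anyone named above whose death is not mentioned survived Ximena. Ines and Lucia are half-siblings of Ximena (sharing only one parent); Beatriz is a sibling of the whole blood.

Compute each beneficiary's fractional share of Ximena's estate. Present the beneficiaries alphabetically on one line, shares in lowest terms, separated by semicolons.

No spouse, descendants, or parent survives, so the estate passes to Ximena's siblings per stirpes.
Half-blood siblings count for one-half the weight of whole-blood siblings at the initial division.
Dividing 1 in proportion to weights (total weight 2): Ines (weight 1/2) → 1/4; Beatriz (weight 1) → 1/2; Lucia (weight 1/2) → 1/4.
Ines predeceased; the 1/4 allotted to Ines's branch passes to Ines's issue by representation.
The 1/4 is divided into 2 equal shares of 1/8 among Ramiro, Valentina.
Ramiro predeceased; the 1/8 allotted to Ramiro's branch passes to Ramiro's issue by representation.
The 1/8 is divided into 3 equal shares of 1/24 among Catalina, Elena, Ursula.
Catalina is living and takes 1/24.
Elena is living and takes 1/24.
Ursula is living and takes 1/24.
Valentina is living and takes 1/8.
Beatriz is living and takes 1/2.
Lucia predeceased; the 1/4 allotted to Lucia's branch passes to Lucia's issue by representation.
The 1/4 is divided into 2 equal shares of 1/8 among Teodoro, Soledad.
Teodoro is living and takes 1/8.
Soledad is living and takes 1/8.

Beatriz 1/2; Catalina 1/24; Elena 1/24; Soledad 1/8; Teodoro 1/8; Ursula 1/24; Valentina 1/8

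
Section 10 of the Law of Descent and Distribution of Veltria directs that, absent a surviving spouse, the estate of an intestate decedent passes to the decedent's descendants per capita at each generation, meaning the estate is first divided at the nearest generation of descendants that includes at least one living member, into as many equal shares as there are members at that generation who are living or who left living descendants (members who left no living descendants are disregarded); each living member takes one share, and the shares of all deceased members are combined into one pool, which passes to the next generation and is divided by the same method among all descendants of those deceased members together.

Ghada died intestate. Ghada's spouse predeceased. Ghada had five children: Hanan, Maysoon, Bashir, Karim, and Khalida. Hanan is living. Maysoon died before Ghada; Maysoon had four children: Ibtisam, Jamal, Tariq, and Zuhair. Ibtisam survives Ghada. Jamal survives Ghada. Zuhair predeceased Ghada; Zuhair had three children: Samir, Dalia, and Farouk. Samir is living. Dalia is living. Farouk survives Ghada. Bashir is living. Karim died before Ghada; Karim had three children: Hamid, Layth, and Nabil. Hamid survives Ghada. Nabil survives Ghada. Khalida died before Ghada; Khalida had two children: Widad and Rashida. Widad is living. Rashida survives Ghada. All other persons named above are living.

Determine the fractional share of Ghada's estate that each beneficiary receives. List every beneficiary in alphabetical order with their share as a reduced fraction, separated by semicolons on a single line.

Bashir 1/5; Dalia 1/45; Farouk 1/45; Hamid 1/15; Hanan 1/5; Ibtisam 1/15; Jamal 1/15; Layth 1/15; Nabil 1/15; Rashida 1/15; Samir 1/45; Tariq 1/15; Widad 1/15

There is no surviving spouse, so the entire estate passes to Ghada's descendants per capita at each generation.
At generation 1 (Hanan, Maysoon, Bashir, Karim, Khalida) there are 5 shares of (1)/5 = 1/5 each.
Living: Hanan and Bashir — each takes 1/5.
Deceased: Maysoon, Karim, and Khalida. Their combined 3/5 is pooled and carried to generation 2.
At generation 2 (Ibtisam, Jamal, Tariq, Zuhair, Hamid, Layth, Nabil, Widad, Rashida) there are 9 shares of (3/5)/9 = 1/15 each.
Living: Ibtisam, Jamal, Tariq, Hamid, Layth, Nabil, Widad, and Rashida — each takes 1/15.
Deceased: Zuhair. That 1/15 share is carried to generation 3.
At generation 3 (Samir, Dalia, Farouk) there are 3 shares of (1/15)/3 = 1/45 each.
Living: Samir, Dalia, and Farouk — each takes 1/45.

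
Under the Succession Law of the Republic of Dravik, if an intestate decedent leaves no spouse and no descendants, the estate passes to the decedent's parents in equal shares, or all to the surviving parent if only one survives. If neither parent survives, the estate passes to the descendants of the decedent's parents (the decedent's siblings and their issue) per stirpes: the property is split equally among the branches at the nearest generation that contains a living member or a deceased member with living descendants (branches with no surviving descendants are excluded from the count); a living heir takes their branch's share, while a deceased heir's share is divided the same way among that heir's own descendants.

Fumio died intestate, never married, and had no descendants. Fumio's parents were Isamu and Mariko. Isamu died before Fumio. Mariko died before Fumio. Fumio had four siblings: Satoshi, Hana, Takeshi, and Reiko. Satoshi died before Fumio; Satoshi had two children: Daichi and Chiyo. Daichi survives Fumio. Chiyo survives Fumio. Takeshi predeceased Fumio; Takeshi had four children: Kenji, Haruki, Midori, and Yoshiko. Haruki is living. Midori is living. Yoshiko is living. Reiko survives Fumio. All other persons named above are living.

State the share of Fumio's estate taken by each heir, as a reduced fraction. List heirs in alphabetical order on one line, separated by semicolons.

Neither parent survives and there are no descendants, so the estate passes to Fumio's siblings and their issue per stirpes.
The estate is divided into 4 equal shares of 1/4 among Satoshi, Hana, Takeshi, Reiko.
Satoshi predeceased; the 1/4 allotted to Satoshi's branch passes to Satoshi's issue by representation.
The 1/4 is divided into 2 equal shares of 1/8 among Daichi, Chiyo.
Daichi is living and takes 1/8.
Chiyo is living and takes 1/8.
Hana is living and takes 1/4.
Takeshi predeceased; the 1/4 allotted to Takeshi's branch passes to Takeshi's issue by representation.
The 1/4 is divided into 4 equal shares of 1/16 among Kenji, Haruki, Midori, Yoshiko.
Kenji is living and takes 1/16.
Haruki is living and takes 1/16.
Midori is living and takes 1/16.
Yoshiko is living and takes 1/16.
Reiko is living and takes 1/4.

Chiyo 1/8; Daichi 1/8; Hana 1/4; Haruki 1/16; Kenji 1/16; Midori 1/16; Reiko 1/4; Yoshiko 1/16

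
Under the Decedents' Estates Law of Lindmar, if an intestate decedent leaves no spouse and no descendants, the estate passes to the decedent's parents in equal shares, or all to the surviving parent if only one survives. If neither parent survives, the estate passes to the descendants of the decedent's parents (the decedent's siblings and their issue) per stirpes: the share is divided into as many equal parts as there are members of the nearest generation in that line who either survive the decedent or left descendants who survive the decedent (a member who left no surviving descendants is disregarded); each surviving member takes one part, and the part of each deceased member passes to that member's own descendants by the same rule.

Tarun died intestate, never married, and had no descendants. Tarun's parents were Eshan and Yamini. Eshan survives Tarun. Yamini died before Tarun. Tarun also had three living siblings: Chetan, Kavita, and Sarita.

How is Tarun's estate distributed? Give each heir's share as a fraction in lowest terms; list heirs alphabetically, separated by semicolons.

Only one parent, Eshan, survives, so Eshan takes the entire estate. The siblings take nothing because a surviving parent has priority.

Eshan 1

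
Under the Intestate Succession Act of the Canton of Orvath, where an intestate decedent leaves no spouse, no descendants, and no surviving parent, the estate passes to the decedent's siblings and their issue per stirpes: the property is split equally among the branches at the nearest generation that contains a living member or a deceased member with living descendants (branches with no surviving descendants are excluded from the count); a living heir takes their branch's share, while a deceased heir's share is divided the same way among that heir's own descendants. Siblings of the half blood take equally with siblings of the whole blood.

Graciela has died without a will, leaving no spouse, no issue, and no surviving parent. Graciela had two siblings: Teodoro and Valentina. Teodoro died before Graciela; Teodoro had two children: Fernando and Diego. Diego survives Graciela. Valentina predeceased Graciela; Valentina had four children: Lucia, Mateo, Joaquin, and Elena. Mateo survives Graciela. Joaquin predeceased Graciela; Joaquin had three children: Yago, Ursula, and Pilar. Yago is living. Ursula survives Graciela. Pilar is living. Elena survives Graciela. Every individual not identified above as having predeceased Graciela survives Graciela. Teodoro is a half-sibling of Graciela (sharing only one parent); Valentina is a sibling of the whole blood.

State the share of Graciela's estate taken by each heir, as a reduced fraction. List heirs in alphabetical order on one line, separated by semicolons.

Diego 1/4; Elena 1/8; Fernando 1/4; Lucia 1/8; Mateo 1/8; Pilar 1/24; Ursula 1/24; Yago 1/24

No spouse, descendants, or parent survives, so the estate passes to Graciela's siblings per stirpes.
Half-blood and whole-blood siblings take equally under the stated rule.
The estate is divided into 2 equal shares of 1/2 among Teodoro, Valentina.
Teodoro predeceased; the 1/2 allotted to Teodoro's branch passes to Teodoro's issue by representation.
The 1/2 is divided into 2 equal shares of 1/4 among Fernando, Diego.
Fernando is living and takes 1/4.
Diego is living and takes 1/4.
Valentina predeceased; the 1/2 allotted to Valentina's branch passes to Valentina's issue by representation.
The 1/2 is divided into 4 equal shares of 1/8 among Lucia, Mateo, Joaquin, Elena.
Lucia is living and takes 1/8.
Mateo is living and takes 1/8.
Joaquin predeceased; the 1/8 allotted to Joaquin's branch passes to Joaquin's issue by representation.
The 1/8 is divided into 3 equal shares of 1/24 among Yago, Ursula, Pilar.
Yago is living and takes 1/24.
Ursula is living and takes 1/24.
Pilar is living and takes 1/24.
Elena is living and takes 1/8.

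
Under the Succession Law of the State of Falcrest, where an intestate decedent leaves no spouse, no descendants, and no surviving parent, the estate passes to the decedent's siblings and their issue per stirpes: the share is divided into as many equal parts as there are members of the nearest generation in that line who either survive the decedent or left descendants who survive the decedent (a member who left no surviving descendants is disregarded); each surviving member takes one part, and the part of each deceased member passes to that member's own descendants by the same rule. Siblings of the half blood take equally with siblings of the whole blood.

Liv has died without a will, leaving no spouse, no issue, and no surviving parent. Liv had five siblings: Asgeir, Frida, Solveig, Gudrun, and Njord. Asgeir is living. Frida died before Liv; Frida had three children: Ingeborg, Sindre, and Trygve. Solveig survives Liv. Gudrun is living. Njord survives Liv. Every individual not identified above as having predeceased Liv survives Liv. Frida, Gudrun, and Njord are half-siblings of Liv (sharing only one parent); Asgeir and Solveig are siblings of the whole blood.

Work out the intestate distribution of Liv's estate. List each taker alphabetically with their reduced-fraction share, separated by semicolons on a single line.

No spouse, descendants, or parent survives, so the estate passes to Liv's siblings per stirpes.
Half-blood and whole-blood siblings take equally under the stated rule.
The estate is divided into 5 equal shares of 1/5 among Asgeir, Frida, Solveig, Gudrun, Njord.
Asgeir is living and takes 1/5.
Frida predeceased; the 1/5 allotted to Frida's branch passes to Frida's issue by representation.
The 1/5 is divided into 3 equal shares of 1/15 among Ingeborg, Sindre, Trygve.
Ingeborg is living and takes 1/15.
Sindre is living and takes 1/15.
Trygve is living and takes 1/15.
Solveig is living and takes 1/5.
Gudrun is living and takes 1/5.
Njord is living and takes 1/5.

Asgeir 1/5; Gudrun 1/5; Ingeborg 1/15; Njord 1/5; Sindre 1/15; Solveig 1/5; Trygve 1/15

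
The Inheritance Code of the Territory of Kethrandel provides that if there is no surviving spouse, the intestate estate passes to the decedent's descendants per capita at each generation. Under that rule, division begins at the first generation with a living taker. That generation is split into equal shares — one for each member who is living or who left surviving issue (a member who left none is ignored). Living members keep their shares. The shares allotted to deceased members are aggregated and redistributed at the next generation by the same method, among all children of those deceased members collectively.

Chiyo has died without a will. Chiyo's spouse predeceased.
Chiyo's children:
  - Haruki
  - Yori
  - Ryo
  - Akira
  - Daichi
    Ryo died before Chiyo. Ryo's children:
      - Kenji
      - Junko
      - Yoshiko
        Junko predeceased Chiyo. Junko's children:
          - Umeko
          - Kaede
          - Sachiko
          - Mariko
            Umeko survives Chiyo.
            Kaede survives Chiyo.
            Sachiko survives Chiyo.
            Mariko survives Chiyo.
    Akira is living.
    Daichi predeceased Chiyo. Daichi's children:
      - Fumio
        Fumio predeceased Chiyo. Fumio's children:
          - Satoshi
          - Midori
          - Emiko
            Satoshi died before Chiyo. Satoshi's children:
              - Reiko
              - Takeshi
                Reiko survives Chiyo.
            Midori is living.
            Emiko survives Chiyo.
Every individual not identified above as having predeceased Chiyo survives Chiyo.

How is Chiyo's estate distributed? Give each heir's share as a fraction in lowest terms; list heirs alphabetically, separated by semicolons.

There is no surviving spouse, so the entire estate passes to Chiyo's descendants per capita at each generation.
At generation 1 (Haruki, Yori, Ryo, Akira, Daichi) there are 5 shares of (1)/5 = 1/5 each.
Living: Haruki, Yori, and Akira — each takes 1/5.
Deceased: Ryo and Daichi. Their combined 2/5 is pooled and carried to generation 2.
At generation 2 (Kenji, Junko, Yoshiko, Fumio) there are 4 shares of (2/5)/4 = 1/10 each.
Living: Kenji and Yoshiko — each takes 1/10.
Deceased: Junko and Fumio. Their combined 1/5 is pooled and carried to generation 3.
At generation 3 (Umeko, Kaede, Sachiko, Mariko, Satoshi, Midori, Emiko) there are 7 shares of (1/5)/7 = 1/35 each.
Living: Umeko, Kaede, Sachiko, Mariko, Midori, and Emiko — each takes 1/35.
Deceased: Satoshi. That 1/35 share is carried to generation 4.
At generation 4 (Reiko, Takeshi) there are 2 shares of (1/35)/2 = 1/70 each.
Living: Reiko and Takeshi — each takes 1/70.

Akira 1/5; Emiko 1/35; Haruki 1/5; Kaede 1/35; Kenji 1/10; Mariko 1/35; Midori 1/35; Reiko 1/70; Sachiko 1/35; Takeshi 1/70; Umeko 1/35; Yori 1/5; Yoshiko 1/10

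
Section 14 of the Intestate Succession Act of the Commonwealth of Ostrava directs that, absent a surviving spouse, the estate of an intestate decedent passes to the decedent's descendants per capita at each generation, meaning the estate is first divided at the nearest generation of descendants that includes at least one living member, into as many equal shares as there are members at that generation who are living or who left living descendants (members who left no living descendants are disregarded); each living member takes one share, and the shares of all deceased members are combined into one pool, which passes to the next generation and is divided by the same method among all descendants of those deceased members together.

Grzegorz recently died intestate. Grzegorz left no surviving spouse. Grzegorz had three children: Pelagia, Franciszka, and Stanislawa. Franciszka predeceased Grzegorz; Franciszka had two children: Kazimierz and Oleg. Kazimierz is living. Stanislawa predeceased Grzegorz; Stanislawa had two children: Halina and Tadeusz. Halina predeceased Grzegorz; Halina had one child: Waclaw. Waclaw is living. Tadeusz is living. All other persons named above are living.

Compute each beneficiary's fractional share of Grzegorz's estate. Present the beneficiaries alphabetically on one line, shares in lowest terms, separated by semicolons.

Kazimierz 1/6; Oleg 1/6; Pelagia 1/3; Tadeusz 1/6; Waclaw 1/6

There is no surviving spouse, so the entire estate passes to Grzegorz's descendants per capita at each generation.
At generation 1 (Pelagia, Franciszka, Stanislawa) there are 3 shares of (1)/3 = 1/3 each.
Living: Pelagia — each takes 1/3.
Deceased: Franciszka and Stanislawa. Their combined 2/3 is pooled and carried to generation 2.
At generation 2 (Kazimierz, Oleg, Halina, Tadeusz) there are 4 shares of (2/3)/4 = 1/6 each.
Living: Kazimierz, Oleg, and Tadeusz — each takes 1/6.
Deceased: Halina. That 1/6 share is carried to generation 3.
At generation 3 (Waclaw) there are 1 shares of (1/6)/1 = 1/6 each.
Living: Waclaw — each takes 1/6.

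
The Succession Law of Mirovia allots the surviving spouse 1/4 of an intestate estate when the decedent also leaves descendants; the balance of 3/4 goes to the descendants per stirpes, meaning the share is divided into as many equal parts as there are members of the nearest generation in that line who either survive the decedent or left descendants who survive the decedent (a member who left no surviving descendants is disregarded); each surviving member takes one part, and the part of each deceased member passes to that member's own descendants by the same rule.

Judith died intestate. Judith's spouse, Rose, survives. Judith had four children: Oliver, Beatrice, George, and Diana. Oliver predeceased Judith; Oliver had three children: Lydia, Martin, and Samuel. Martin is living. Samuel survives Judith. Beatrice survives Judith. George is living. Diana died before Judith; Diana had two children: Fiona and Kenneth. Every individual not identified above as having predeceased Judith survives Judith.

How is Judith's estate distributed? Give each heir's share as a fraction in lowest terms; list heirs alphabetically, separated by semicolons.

Beatrice 3/16; Fiona 3/32; George 3/16; Kenneth 3/32; Lydia 1/16; Martin 1/16; Rose 1/4; Samuel 1/16

Rose, as surviving spouse, takes 1/4.
The remaining 3/4 passes to Judith's descendants per stirpes.
The 3/4 is divided into 4 equal shares of 3/16 among Oliver, Beatrice, George, Diana.
Oliver predeceased; the 3/16 allotted to Oliver's branch passes to Oliver's issue by representation.
The 3/16 is divided into 3 equal shares of 1/16 among Lydia, Martin, Samuel.
Lydia is living and takes 1/16.
Martin is living and takes 1/16.
Samuel is living and takes 1/16.
Beatrice is living and takes 3/16.
George is living and takes 3/16.
Diana predeceased; the 3/16 allotted to Diana's branch passes to Diana's issue by representation.
The 3/16 is divided into 2 equal shares of 3/32 among Fiona, Kenneth.
Fiona is living and takes 3/32.
Kenneth is living and takes 3/32.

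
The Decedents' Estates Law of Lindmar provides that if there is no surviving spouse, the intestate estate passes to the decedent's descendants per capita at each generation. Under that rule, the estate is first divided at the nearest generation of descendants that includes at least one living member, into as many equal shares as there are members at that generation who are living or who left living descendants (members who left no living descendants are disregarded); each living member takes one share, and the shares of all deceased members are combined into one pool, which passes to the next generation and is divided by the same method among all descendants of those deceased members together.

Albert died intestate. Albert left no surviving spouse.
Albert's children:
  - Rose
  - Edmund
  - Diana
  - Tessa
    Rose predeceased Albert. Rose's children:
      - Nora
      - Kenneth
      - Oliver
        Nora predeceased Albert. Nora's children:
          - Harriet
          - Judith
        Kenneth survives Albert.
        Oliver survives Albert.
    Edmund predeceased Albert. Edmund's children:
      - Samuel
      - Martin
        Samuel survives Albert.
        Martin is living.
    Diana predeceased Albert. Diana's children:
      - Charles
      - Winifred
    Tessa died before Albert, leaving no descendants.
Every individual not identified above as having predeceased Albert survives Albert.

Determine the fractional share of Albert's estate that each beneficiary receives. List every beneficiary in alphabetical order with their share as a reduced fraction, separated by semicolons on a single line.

Charles 1/7; Harriet 1/14; Judith 1/14; Kenneth 1/7; Martin 1/7; Oliver 1/7; Samuel 1/7; Winifred 1/7

There is no surviving spouse, so the entire estate passes to Albert's descendants per capita at each generation.
No one at generation 1 (Rose, Edmund, Diana) is living; moving to the next generation.
At generation 2 (Nora, Kenneth, Oliver, Samuel, Martin, Charles, Winifred) there are 7 shares of (1)/7 = 1/7 each.
Living: Kenneth, Oliver, Samuel, Martin, Charles, and Winifred — each takes 1/7.
Deceased: Nora. That 1/7 share is carried to generation 3.
At generation 3 (Harriet, Judith) there are 2 shares of (1/7)/2 = 1/14 each.
Living: Harriet and Judith — each takes 1/14.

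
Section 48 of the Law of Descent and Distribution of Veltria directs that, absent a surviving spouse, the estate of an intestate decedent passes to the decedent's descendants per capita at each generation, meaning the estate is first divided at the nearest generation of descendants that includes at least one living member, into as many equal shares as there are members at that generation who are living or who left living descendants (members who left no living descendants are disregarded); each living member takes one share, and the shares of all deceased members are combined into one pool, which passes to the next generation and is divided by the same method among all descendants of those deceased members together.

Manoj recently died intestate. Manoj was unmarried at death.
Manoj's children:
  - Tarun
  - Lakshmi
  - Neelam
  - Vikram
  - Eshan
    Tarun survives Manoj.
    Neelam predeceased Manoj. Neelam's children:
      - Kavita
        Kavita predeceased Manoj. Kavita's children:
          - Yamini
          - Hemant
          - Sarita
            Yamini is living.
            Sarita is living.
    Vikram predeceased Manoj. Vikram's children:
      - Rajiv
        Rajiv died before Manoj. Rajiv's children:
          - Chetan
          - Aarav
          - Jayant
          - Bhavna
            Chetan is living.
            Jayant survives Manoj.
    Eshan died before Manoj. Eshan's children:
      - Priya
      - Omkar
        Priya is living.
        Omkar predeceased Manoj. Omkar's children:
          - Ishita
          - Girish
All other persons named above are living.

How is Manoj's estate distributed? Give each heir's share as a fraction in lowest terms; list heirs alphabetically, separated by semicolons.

Aarav 1/20; Bhavna 1/20; Chetan 1/20; Girish 1/20; Hemant 1/20; Ishita 1/20; Jayant 1/20; Lakshmi 1/5; Priya 3/20; Sarita 1/20; Tarun 1/5; Yamini 1/20

There is no surviving spouse, so the entire estate passes to Manoj's descendants per capita at each generation.
At generation 1 (Tarun, Lakshmi, Neelam, Vikram, Eshan) there are 5 shares of (1)/5 = 1/5 each.
Living: Tarun and Lakshmi — each takes 1/5.
Deceased: Neelam, Vikram, and Eshan. Their combined 3/5 is pooled and carried to generation 2.
At generation 2 (Kavita, Rajiv, Priya, Omkar) there are 4 shares of (3/5)/4 = 3/20 each.
Living: Priya — each takes 3/20.
Deceased: Kavita, Rajiv, and Omkar. Their combined 9/20 is pooled and carried to generation 3.
At generation 3 (Yamini, Hemant, Sarita, Chetan, Aarav, Jayant, Bhavna, Ishita, Girish) there are 9 shares of (9/20)/9 = 1/20 each.
Living: Yamini, Hemant, Sarita, Chetan, Aarav, Jayant, Bhavna, Ishita, and Girish — each takes 1/20.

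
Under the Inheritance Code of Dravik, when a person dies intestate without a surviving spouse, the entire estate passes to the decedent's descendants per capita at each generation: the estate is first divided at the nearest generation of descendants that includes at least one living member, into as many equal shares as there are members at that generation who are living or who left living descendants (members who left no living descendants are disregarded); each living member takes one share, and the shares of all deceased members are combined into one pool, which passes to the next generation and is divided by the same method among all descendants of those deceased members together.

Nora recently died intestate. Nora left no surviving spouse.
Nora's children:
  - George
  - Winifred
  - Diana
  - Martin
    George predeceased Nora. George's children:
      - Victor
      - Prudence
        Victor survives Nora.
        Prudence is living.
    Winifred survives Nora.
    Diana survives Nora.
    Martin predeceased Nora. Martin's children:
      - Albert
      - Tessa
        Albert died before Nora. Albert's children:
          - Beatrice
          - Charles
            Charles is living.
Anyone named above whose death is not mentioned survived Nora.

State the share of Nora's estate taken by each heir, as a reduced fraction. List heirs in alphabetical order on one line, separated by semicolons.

There is no surviving spouse, so the entire estate passes to Nora's descendants per capita at each generation.
At generation 1 (George, Winifred, Diana, Martin) there are 4 shares of (1)/4 = 1/4 each.
Living: Winifred and Diana — each takes 1/4.
Deceased: George and Martin. Their combined 1/2 is pooled and carried to generation 2.
At generation 2 (Victor, Prudence, Albert, Tessa) there are 4 shares of (1/2)/4 = 1/8 each.
Living: Victor, Prudence, and Tessa — each takes 1/8.
Deceased: Albert. That 1/8 share is carried to generation 3.
At generation 3 (Beatrice, Charles) there are 2 shares of (1/8)/2 = 1/16 each.
Living: Beatrice and Charles — each takes 1/16.

Beatrice 1/16; Charles 1/16; Diana 1/4; Prudence 1/8; Tessa 1/8; Victor 1/8; Winifred 1/4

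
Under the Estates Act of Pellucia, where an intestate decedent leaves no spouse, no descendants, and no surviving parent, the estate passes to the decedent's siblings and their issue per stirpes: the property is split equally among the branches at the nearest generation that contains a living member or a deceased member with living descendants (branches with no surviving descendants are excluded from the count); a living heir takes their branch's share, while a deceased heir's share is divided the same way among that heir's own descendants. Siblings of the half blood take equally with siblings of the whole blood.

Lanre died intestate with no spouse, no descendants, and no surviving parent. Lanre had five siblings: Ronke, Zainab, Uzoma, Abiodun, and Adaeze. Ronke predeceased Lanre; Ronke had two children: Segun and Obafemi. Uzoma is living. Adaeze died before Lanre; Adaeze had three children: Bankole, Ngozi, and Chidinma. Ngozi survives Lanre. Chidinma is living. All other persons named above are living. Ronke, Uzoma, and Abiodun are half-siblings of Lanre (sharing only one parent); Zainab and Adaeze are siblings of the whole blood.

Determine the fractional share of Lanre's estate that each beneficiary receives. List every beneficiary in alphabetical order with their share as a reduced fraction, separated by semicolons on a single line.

Abiodun 1/5; Bankole 1/15; Chidinma 1/15; Ngozi 1/15; Obafemi 1/10; Segun 1/10; Uzoma 1/5; Zainab 1/5

No spouse, descendants, or parent survives, so the estate passes to Lanre's siblings per stirpes.
Half-blood and whole-blood siblings take equally under the stated rule.
The estate is divided into 5 equal shares of 1/5 among Ronke, Zainab, Uzoma, Abiodun, Adaeze.
Ronke predeceased; the 1/5 allotted to Ronke's branch passes to Ronke's issue by representation.
The 1/5 is divided into 2 equal shares of 1/10 among Segun, Obafemi.
Segun is living and takes 1/10.
Obafemi is living and takes 1/10.
Zainab is living and takes 1/5.
Uzoma is living and takes 1/5.
Abiodun is living and takes 1/5.
Adaeze predeceased; the 1/5 allotted to Adaeze's branch passes to Adaeze's issue by representation.
The 1/5 is divided into 3 equal shares of 1/15 among Bankole, Ngozi, Chidinma.
Bankole is living and takes 1/15.
Ngozi is living and takes 1/15.
Chidinma is living and takes 1/15.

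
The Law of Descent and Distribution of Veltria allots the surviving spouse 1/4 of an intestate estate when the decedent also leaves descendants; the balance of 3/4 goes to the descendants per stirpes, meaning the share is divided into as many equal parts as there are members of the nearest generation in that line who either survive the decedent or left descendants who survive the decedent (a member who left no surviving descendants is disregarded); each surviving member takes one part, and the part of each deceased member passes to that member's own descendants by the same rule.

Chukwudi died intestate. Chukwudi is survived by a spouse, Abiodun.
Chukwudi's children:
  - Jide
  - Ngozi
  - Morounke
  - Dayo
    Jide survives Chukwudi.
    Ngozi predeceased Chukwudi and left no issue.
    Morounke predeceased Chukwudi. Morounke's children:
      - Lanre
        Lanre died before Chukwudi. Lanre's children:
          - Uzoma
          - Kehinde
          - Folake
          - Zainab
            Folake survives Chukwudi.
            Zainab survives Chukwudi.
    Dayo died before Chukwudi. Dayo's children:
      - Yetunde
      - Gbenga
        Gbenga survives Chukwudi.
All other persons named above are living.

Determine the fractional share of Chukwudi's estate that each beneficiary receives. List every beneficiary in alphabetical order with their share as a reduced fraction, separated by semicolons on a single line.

Abiodun, as surviving spouse, takes 1/4.
The remaining 3/4 passes to Chukwudi's descendants per stirpes.
Ngozi left no surviving issue, so that branch lapses and is disregarded.
The 3/4 is divided into 3 equal shares of 1/4 among Jide, Morounke, Dayo.
Jide is living and takes 1/4.
Morounke predeceased; the 1/4 allotted to Morounke's branch passes to Morounke's issue by representation.
Lanre's line is the sole branch at this level, so the full 1/4 passes to Lanre's issue by representation.
The 1/4 is divided into 4 equal shares of 1/16 among Uzoma, Kehinde, Folake, Zainab.
Uzoma is living and takes 1/16.
Kehinde is living and takes 1/16.
Folake is living and takes 1/16.
Zainab is living and takes 1/16.
Dayo predeceased; the 1/4 allotted to Dayo's branch passes to Dayo's issue by representation.
The 1/4 is divided into 2 equal shares of 1/8 among Yetunde, Gbenga.
Yetunde is living and takes 1/8.
Gbenga is living and takes 1/8.

Abiodun 1/4; Folake 1/16; Gbenga 1/8; Jide 1/4; Kehinde 1/16; Uzoma 1/16; Yetunde 1/8; Zainab 1/16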